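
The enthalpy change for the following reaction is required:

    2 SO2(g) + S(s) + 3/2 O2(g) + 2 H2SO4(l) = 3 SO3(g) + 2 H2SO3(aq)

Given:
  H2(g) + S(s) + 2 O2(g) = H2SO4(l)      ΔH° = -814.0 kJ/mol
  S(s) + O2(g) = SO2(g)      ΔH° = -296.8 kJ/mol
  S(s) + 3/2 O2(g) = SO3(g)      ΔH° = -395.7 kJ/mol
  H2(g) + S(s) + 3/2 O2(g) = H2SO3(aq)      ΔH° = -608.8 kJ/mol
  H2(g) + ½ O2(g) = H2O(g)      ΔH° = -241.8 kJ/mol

equation 1 reversed and × 2 (reverse to put H2SO4(l) on the reactant side; ×2 to match 2 H2SO4(l) in the target): (-2)·(-814.0) = +1628.0 kJ/mol
equation 2 reversed and × 2 (SO2(g) must end up as a reactant; scale by 2 for the 2 SO2(g)): (-2)·(-296.8) = +593.6 kJ/mol
equation 3 × 3 (×3 to match 3 SO3(g) in the target): (3)·(-395.7) = -1187.1 kJ/mol
equation 4 × 2 (×2 to match 2 H2SO3(aq) in the target): (2)·(-608.8) = -1217.6 kJ/mol
equation 5: not needed (H2O(g) appears nowhere else).
Since enthalpy is a state function, ΔH° = (+1628.0) + (+593.6) + (-1187.1) + (-1217.6) = -183.1 kJ/mol

ΔH° = -183.1 kJ/mol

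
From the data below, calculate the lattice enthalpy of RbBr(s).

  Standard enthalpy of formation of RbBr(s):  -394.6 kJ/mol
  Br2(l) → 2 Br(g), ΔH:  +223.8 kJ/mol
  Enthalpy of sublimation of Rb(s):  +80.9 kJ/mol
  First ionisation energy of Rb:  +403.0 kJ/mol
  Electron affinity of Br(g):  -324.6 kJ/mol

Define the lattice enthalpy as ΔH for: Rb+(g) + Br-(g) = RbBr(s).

ΔHf° = 1·ΔHsub + 1·(ΣIE) + 1/2·D(Br2) + 1·EA + U
-394.6 = 1·(+80.9) + 1·(+403.0) + 1/2·(+223.8) + 1·(-324.6) + U
U = -394.6 − (+271.2) = -665.8 kJ/mol

U = -665.8 kJ/mol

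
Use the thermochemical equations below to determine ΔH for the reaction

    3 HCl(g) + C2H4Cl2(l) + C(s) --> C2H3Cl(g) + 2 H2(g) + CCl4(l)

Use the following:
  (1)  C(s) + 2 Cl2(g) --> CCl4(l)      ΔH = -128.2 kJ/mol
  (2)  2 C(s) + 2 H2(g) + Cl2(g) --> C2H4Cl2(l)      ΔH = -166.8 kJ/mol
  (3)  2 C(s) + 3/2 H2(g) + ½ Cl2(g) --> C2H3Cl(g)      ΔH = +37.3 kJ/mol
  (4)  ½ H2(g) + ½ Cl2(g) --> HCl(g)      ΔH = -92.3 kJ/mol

ΔH = 352.8 kJ/mol

(1) as written: -128.2 kJ/mol
(2) reversed: +166.8 kJ/mol
(3) as written: +37.3 kJ/mol
(4) reversed and × 3: (-3)·(-92.3) = +276.9 kJ/mol
ΔH = (-128.2) + (+166.8) + (+37.3) + (+276.9) = 352.8 kJ/mol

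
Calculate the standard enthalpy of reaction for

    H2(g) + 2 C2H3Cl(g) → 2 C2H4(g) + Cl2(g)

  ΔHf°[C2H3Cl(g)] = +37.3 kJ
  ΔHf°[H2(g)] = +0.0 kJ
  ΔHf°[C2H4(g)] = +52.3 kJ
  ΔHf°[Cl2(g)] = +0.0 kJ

ΔH°rxn = 30.0 kJ

Products: 2·(+52.3) + 1·(+0.0) = +104.6
Reactants: 1·(+0.0) + 2·(+37.3) = +74.6
ΔH°rxn = (+104.6) − (+74.6) = 30.0 kJ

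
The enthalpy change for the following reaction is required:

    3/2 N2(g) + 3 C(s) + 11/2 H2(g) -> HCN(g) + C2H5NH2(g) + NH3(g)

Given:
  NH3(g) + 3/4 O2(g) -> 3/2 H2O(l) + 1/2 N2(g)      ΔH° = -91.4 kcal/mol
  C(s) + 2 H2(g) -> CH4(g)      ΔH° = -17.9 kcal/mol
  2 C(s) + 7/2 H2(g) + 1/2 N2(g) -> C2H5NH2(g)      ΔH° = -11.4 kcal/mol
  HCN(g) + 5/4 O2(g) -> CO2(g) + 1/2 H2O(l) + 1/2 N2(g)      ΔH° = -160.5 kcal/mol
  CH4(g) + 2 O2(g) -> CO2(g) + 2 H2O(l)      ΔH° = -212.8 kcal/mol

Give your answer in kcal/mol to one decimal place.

ΔH° = 9.8 kcal/mol

equation 1 reversed: +91.4 kcal/mol
equation 2 as written: -17.9 kcal/mol
equation 3 as written: -11.4 kcal/mol
equation 4 reversed: +160.5 kcal/mol
equation 5 as written: -212.8 kcal/mol
Since enthalpy is a state function, ΔH° = (+91.4) + (-17.9) + (-11.4) + (+160.5) + (-212.8) = 9.8 kcal/mol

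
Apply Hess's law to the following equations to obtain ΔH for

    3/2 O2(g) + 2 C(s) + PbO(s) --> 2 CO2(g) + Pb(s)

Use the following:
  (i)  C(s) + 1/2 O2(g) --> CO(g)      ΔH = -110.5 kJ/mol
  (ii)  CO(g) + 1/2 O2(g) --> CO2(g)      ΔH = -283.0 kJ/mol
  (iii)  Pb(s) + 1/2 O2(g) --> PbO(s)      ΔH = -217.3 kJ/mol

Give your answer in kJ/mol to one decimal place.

(i) × 2 (×2 to match 2 C(s) in the target): (2)·(-110.5) = -221.0 kJ/mol
(ii) × 2 (×2 to match 2 CO2(g) in the target): (2)·(-283.0) = -566.0 kJ/mol
(iii) reversed (reverse to put PbO(s) on the reactant side): +217.3 kJ/mol
ΔH = (2)·(-110.5) + (2)·(-283.0) + (-1)·(-217.3) = -569.7 kJ/mol

ΔH = -569.7 kJ/mol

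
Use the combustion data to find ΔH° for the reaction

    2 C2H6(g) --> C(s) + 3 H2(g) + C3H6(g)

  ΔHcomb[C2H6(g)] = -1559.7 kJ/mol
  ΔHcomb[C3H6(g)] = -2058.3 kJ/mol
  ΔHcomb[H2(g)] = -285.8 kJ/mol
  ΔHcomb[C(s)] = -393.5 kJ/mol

Using ΔH = Σ nΔHc°(reactants) − Σ nΔHc°(products):
= [2·(-1559.7)] − [1·(-393.5) + 3·(-285.8) + 1·(-2058.3)]
= 189.8 kJ/mol

ΔH° = 189.8 kJ/mol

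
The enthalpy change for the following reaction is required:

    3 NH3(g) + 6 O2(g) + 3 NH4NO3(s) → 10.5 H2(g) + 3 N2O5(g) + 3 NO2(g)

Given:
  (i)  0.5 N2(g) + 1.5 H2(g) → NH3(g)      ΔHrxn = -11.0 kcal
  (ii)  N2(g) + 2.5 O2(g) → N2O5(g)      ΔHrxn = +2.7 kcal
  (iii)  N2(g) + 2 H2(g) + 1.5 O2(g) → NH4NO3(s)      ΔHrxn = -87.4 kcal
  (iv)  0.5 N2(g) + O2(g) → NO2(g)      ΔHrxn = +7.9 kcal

ΔHrxn = 327.0 kcal

(i) reversed and × 3: (-3)·(-11.0) = +33.0 kcal
(ii) × 3: (3)·(+2.7) = +8.1 kcal
(iii) reversed and × 3: (-3)·(-87.4) = +262.2 kcal
(iv) × 3: (3)·(+7.9) = +23.7 kcal
ΔHrxn = (+33.0) + (+8.1) + (+262.2) + (+23.7) = 327.0 kcal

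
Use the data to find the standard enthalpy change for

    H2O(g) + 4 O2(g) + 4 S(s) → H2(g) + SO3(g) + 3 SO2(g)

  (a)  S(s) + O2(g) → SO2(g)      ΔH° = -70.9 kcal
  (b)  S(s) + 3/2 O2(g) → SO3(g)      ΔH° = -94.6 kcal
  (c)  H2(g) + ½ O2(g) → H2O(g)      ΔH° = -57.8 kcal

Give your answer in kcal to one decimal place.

ΔH° = -249.5 kcal

(a) × 3: (3)·(-70.9) = -212.7 kcal
(b) as written: -94.6 kcal
(c) reversed: +57.8 kcal
Summing the manipulated equations, ΔH° = (3)·(-70.9) + (1)·(-94.6) + (-1)·(-57.8) = -249.5 kcal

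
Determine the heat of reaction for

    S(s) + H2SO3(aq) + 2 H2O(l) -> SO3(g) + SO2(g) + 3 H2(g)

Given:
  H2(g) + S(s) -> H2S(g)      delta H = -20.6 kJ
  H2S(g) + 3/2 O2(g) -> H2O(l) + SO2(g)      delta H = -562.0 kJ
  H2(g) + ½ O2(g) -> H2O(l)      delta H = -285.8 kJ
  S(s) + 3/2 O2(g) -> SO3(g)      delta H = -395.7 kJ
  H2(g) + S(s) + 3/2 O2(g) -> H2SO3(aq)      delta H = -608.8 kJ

delta H = 487.9 kJ

equation 1 as written: -20.6 kJ
equation 2 as written (SO2(g) already on the product side): -562.0 kJ
equation 3 reversed and × 3: (-3)·(-285.8) = +857.4 kJ
equation 4 as written (SO3(g) already on the product side): -395.7 kJ
equation 5 reversed (reverse to put H2SO3(aq) on the reactant side): +608.8 kJ
Summing the manipulated equations, delta H = (1)·(-20.6) + (1)·(-562.0) + (-3)·(-285.8) + (1)·(-395.7) + (-1)·(-608.8) = 487.9 kJ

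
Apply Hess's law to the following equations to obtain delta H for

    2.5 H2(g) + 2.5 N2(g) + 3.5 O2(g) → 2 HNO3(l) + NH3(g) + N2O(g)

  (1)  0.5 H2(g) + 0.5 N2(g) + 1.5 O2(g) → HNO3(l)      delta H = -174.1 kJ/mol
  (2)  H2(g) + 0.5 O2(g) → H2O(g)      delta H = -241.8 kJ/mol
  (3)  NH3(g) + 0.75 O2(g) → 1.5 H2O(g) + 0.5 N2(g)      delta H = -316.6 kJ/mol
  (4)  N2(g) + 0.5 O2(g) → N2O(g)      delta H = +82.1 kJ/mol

delta H = -312.2 kJ/mol

(1) × 2: (2)·(-174.1) = -348.2 kJ/mol
(2) × 3/2: (3/2)·(-241.8) = -362.7 kJ/mol
(3) reversed: +316.6 kJ/mol
(4) as written: +82.1 kJ/mol
Combining the equations, delta H = (2)·(-174.1) + (3/2)·(-241.8) + (-1)·(-316.6) + (1)·(+82.1) = -312.2 kJ/mol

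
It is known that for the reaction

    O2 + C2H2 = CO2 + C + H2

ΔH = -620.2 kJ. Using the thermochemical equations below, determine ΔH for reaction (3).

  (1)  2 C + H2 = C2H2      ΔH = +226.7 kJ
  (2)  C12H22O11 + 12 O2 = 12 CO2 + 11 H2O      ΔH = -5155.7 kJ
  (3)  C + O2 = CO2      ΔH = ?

(1) reversed (C2H2 must end up as a reactant): -226.7 kJ
(2): not needed (C12H22O11 appears nowhere else).
(3) as written: contributes x
-620.2 = (-226.7) + x
x = (-620.2 − (-226.7)) / (1) = -393.5 kJ

ΔH = -393.5 kJ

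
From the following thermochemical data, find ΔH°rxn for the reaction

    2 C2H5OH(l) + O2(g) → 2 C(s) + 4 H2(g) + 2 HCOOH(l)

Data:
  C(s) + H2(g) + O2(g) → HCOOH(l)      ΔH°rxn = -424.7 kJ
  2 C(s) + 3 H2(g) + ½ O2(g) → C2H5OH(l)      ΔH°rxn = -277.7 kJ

ΔH°rxn = -294.0 kJ

equation 1 × 2 (scale by 2 for the 2 HCOOH(l)): (2)·(-424.7) = -849.4 kJ
equation 2 reversed and × 2 (reverse to put C2H5OH(l) on the reactant side; ×2 to match 2 C2H5OH(l) in the target): (-2)·(-277.7) = +555.4 kJ
Since enthalpy is a state function, ΔH°rxn = (-849.4) + (+555.4) = -294.0 kJ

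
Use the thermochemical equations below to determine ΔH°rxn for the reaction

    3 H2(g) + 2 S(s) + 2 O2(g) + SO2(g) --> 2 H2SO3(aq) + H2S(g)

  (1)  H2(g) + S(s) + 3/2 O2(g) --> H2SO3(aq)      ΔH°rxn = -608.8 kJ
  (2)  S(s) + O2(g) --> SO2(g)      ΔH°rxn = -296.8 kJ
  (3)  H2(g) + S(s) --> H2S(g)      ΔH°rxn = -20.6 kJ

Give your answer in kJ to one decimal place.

(1) × 2: (2)·(-608.8) = -1217.6 kJ
(2) reversed: +296.8 kJ
(3) as written: -20.6 kJ
By Hess's law, ΔH°rxn = (-1217.6) + (+296.8) + (-20.6) = -941.4 kJ

ΔH°rxn = -941.4 kJ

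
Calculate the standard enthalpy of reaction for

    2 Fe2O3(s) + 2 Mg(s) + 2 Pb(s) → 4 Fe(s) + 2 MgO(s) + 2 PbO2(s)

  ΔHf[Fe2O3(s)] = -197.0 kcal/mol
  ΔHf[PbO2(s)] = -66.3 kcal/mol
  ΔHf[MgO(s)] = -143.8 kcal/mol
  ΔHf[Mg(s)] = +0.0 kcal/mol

ΔH°rxn = -26.2 kcal/mol

ΔH°rxn = Σ nΔHf°(products) − Σ nΔHf°(reactants).
Products: 4·(+0.0) + 2·(-143.8) + 2·(-66.3) = -420.2
Reactants: 2·(-197.0) + 2·(+0.0) + 2·(+0.0) = -394.0
ΔH°rxn = (-420.2) − (-394.0) = -26.2 kcal/mol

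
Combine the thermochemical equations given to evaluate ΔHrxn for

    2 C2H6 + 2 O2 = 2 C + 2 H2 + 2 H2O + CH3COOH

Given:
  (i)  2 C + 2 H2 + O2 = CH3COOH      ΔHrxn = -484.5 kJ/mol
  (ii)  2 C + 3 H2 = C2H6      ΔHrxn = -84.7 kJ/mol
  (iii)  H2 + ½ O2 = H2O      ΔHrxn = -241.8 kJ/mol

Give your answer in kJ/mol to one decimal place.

ΔHrxn = -798.7 kJ/mol

(i) as written (CH3COOH already on the product side): -484.5 kJ/mol
(ii) reversed and × 2 (C2H6 must end up as a reactant; scale by 2 for the 2 C2H6): (-2)·(-84.7) = +169.4 kJ/mol
(iii) × 2 (scale by 2 for the 2 H2O): (2)·(-241.8) = -483.6 kJ/mol
Since enthalpy is a state function, ΔHrxn = (-484.5) + (+169.4) + (-483.6) = -798.7 kJ/mol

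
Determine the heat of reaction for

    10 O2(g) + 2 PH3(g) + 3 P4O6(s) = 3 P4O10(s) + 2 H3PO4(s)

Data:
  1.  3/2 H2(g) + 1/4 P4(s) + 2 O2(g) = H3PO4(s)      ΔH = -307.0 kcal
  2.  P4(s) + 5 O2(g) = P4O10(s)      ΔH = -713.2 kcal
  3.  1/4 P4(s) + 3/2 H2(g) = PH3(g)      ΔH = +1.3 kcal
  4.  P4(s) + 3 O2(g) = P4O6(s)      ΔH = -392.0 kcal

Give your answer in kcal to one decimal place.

eq. 1 × 2: (2)·(-307.0) = -614.0 kcal
eq. 2 × 3: (3)·(-713.2) = -2139.6 kcal
eq. 3 reversed and × 2: (-2)·(+1.3) = -2.6 kcal
eq. 4 reversed and × 3: (-3)·(-392.0) = +1176.0 kcal
ΔH = (2)·(-307.0) + (3)·(-713.2) + (-2)·(+1.3) + (-3)·(-392.0) = -1580.2 kcal

ΔH = -1580.2 kcal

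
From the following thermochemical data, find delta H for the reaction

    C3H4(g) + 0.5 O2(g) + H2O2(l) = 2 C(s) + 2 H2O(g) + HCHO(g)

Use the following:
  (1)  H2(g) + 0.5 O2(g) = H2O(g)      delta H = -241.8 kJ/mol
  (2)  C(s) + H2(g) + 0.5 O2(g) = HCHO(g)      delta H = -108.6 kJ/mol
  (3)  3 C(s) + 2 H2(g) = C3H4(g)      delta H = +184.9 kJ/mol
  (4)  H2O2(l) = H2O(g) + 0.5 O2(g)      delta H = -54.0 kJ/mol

delta H = -589.3 kJ/mol

(1) as written: -241.8 kJ/mol
(2) as written (HCHO(g) already on the product side): -108.6 kJ/mol
(3) reversed (reverse to put C3H4(g) on the reactant side): -184.9 kJ/mol
(4) as written (H2O2(l) already on the reactant side): -54.0 kJ/mol
delta H = (-241.8) + (-108.6) + (-184.9) + (-54.0) = -589.3 kJ/mol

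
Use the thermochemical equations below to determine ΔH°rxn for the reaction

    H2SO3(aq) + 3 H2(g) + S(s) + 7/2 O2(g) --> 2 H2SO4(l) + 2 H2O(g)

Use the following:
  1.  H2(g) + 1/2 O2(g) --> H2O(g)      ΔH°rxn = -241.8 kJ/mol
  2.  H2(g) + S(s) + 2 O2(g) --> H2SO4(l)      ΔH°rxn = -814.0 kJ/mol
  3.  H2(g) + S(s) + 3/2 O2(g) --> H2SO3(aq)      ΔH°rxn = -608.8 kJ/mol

eq. 1 × 2 (×2 to match 2 H2O(g) in the target): (2)·(-241.8) = -483.6 kJ/mol
eq. 2 × 2 (scale by 2 for the 2 H2SO4(l)): (2)·(-814.0) = -1628.0 kJ/mol
eq. 3 reversed (reverse to put H2SO3(aq) on the reactant side): +608.8 kJ/mol
Combining the equations, ΔH°rxn = (2)·(-241.8) + (2)·(-814.0) + (-1)·(-608.8) = -1502.8 kJ/mol

ΔH°rxn = -1502.8 kJ/mol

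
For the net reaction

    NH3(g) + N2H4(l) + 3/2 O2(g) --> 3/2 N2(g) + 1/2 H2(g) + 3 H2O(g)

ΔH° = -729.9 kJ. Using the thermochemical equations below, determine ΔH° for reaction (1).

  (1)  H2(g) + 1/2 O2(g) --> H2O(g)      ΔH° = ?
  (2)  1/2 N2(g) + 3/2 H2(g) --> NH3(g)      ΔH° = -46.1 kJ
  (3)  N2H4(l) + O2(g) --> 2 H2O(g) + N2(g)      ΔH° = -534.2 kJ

ΔH° = -241.8 kJ

(1) as written: contributes x
(2) reversed: +46.1 kJ
(3) as written: -534.2 kJ
-729.9 = (+46.1) + (-534.2) + x
x = (-729.9 − (-488.1)) / (1) = -241.8 kJ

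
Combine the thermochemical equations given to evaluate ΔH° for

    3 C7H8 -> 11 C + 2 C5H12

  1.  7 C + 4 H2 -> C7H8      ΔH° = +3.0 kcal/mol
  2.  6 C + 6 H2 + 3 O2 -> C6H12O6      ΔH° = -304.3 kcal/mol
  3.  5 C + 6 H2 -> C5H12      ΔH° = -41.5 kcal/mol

eq. 1 reversed and × 3 (reverse to put C7H8 on the reactant side; ×3 to match 3 C7H8 in the target): (-3)·(+3.0) = -9.0 kcal/mol
eq. 2: not needed (O2 appears nowhere else).
eq. 3 × 2 (scale by 2 for the 2 C5H12): (2)·(-41.5) = -83.0 kcal/mol
ΔH° = (-9.0) + (-83.0) = -92.0 kcal/mol

ΔH° = -92.0 kcal/mol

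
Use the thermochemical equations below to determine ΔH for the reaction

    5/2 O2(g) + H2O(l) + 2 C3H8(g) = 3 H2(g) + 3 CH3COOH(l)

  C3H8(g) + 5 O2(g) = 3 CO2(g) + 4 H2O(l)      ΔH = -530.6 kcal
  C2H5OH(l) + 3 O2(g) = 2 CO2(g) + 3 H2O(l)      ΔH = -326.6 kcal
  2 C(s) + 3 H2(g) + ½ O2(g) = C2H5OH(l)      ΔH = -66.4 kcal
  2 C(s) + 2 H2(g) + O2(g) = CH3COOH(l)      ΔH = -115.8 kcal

equation 1 × 2 (scale by 2 for the 2 C3H8(g)): (2)·(-530.6) = -1061.2 kcal
equation 2 reversed and × 3: (-3)·(-326.6) = +979.8 kcal
equation 3 reversed and × 3: (-3)·(-66.4) = +199.2 kcal
equation 4 × 3 (scale by 3 for the 3 CH3COOH(l)): (3)·(-115.8) = -347.4 kcal
Since enthalpy is a state function, ΔH = (-1061.2) + (+979.8) + (+199.2) + (-347.4) = -229.6 kcal

ΔH = -229.6 kcal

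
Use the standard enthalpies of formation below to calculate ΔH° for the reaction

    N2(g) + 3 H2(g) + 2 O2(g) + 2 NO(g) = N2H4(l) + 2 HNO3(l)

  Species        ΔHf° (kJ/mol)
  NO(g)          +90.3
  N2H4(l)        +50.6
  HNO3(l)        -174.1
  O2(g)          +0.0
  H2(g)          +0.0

Products: 1·(+50.6) + 2·(-174.1) = -297.6
Reactants: 1·(+0.0) + 3·(+0.0) + 2·(+0.0) + 2·(+90.3) = +180.6
ΔH° = (-297.6) − (+180.6) = -478.2 kJ/mol

ΔH° = -478.2 kJ/mol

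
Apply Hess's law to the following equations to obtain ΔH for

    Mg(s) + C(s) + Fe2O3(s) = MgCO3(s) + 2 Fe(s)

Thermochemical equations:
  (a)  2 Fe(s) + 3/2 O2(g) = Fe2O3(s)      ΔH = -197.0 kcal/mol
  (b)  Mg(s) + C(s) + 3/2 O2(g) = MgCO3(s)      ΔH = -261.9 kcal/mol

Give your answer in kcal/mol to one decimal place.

ΔH = -64.9 kcal/mol

(a) reversed (reverse to put Fe2O3(s) on the reactant side): +197.0 kcal/mol
(b) as written (MgCO3(s) already on the product side): -261.9 kcal/mol
Since enthalpy is a state function, ΔH = (-1)·(-197.0) + (1)·(-261.9) = -64.9 kcal/mol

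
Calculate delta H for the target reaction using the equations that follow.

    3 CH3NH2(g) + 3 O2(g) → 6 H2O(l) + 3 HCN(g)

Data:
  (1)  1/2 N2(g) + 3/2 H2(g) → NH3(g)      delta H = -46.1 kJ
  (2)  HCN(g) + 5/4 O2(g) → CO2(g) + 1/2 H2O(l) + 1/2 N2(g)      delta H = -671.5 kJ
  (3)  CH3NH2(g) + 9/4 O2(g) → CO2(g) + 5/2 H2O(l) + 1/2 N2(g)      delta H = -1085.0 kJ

(1): not needed (NH3(g) appears nowhere else).
(2) reversed and × 3 (HCN(g) must end up as a product; scale by 3 for the 3 HCN(g)): (-3)·(-671.5) = +2014.5 kJ
(3) × 3 (×3 to match 3 CH3NH2(g) in the target): (3)·(-1085.0) = -3255.0 kJ
delta H = (+2014.5) + (-3255.0) = -1240.5 kJ

delta H = -1240.5 kJ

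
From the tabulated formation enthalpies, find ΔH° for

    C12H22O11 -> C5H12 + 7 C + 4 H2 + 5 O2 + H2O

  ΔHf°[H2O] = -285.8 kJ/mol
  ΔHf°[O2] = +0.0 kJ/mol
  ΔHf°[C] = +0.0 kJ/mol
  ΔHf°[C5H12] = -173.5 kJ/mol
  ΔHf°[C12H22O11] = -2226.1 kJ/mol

Products: 1·(-173.5) + 7·(+0.0) + 4·(+0.0) + 5·(+0.0) + 1·(-285.8) = -459.3
Reactants: 1·(-2226.1) = -2226.1
ΔH° = (-459.3) − (-2226.1) = 1766.8 kJ/mol

ΔH° = 1766.8 kJ/mol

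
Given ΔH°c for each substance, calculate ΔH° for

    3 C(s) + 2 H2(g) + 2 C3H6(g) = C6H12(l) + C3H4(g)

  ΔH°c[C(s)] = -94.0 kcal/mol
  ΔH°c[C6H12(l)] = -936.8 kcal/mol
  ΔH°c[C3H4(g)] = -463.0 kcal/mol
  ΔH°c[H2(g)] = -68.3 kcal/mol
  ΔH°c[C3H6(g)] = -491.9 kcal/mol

ΔH° = -2.6 kcal/mol

Using ΔH = Σ nΔHc°(reactants) − Σ nΔHc°(products):
= [3·(-94.0) + 2·(-68.3) + 2·(-491.9)] − [1·(-936.8) + 1·(-463.0)]
= -2.6 kcal/mol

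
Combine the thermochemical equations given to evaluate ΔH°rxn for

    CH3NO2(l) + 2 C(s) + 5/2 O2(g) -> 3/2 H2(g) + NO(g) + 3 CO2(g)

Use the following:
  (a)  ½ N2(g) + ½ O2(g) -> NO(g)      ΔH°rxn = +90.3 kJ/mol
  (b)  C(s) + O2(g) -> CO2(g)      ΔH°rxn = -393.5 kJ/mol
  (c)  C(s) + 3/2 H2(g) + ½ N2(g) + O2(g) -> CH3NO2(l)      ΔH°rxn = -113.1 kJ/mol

ΔH°rxn = -977.1 kJ/mol

(a) as written: +90.3 kJ/mol
(b) × 3: (3)·(-393.5) = -1180.5 kJ/mol
(c) reversed: +113.1 kJ/mol
ΔH°rxn = (1)·(+90.3) + (3)·(-393.5) + (-1)·(-113.1) = -977.1 kJ/mol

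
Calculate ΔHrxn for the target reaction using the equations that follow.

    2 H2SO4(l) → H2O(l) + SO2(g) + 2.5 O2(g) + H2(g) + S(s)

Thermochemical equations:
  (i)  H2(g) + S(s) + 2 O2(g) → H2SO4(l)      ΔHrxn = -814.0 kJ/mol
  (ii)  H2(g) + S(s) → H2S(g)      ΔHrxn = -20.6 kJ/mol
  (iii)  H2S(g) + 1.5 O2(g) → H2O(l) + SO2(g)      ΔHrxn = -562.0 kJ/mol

(i) reversed and × 2 (reverse to put H2SO4(l) on the reactant side; scale by 2 for the 2 H2SO4(l)): (-2)·(-814.0) = +1628.0 kJ/mol
(ii) as written: -20.6 kJ/mol
(iii) as written (H2O(l) already on the product side): -562.0 kJ/mol
ΔHrxn = (-2)·(-814.0) + (1)·(-20.6) + (1)·(-562.0) = 1045.4 kJ/mol

ΔHrxn = 1045.4 kJ/mol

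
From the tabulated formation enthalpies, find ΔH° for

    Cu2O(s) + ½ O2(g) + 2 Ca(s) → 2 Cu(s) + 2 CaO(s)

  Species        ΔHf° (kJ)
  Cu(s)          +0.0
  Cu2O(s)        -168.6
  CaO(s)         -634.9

ΔH°rxn = Σ nΔHf°(products) − Σ nΔHf°(reactants).
Products: 2·(+0.0) + 2·(-634.9) = -1269.8
Reactants: 1·(-168.6) + 1/2·(+0.0) + 2·(+0.0) = -168.6
ΔH° = (-1269.8) − (-168.6) = -1101.2 kJ

ΔH° = -1101.2 kJ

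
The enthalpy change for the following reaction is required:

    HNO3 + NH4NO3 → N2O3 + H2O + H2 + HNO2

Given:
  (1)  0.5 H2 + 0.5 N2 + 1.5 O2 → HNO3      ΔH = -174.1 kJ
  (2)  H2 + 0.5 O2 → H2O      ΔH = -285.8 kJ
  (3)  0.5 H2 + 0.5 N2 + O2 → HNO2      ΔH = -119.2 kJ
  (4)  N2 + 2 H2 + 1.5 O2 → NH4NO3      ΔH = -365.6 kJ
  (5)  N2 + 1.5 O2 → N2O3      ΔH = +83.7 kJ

ΔH = 218.4 kJ

(1) reversed (HNO3 must end up as a reactant): +174.1 kJ
(2) as written (H2O already on the product side): -285.8 kJ
(3) as written (HNO2 already on the product side): -119.2 kJ
(4) reversed (reverse to put NH4NO3 on the reactant side): +365.6 kJ
(5) as written (N2O3 already on the product side): +83.7 kJ
ΔH = (+174.1) + (-285.8) + (-119.2) + (+365.6) + (+83.7) = 218.4 kJ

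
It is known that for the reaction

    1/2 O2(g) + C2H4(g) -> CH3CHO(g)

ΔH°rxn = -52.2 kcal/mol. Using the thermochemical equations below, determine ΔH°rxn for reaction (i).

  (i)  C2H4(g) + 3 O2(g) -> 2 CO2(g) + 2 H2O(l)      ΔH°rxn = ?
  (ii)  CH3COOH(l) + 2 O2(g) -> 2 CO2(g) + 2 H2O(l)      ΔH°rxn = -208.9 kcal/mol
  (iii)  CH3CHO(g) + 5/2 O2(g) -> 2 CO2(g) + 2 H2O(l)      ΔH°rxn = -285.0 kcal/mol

ΔH°rxn = -337.2 kcal/mol

(i) as written (C2H4(g) already on the reactant side): contributes x
(ii): not needed (CH3COOH(l) appears nowhere else).
(iii) reversed (CH3CHO(g) must end up as a product): +285.0 kcal/mol
-52.2 = (+285.0) + x
x = (-52.2 − (+285.0)) / (1) = -337.2 kcal/mol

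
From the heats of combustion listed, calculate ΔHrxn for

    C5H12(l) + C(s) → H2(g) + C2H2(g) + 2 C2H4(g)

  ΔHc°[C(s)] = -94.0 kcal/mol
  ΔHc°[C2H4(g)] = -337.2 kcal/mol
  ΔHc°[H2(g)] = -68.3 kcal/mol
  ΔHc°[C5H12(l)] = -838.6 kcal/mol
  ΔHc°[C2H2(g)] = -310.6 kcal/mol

ΔHrxn = 120.7 kcal/mol

With combustion enthalpies, reactants minus products:
= [1·(-838.6) + 1·(-94.0)] − [1·(-68.3) + 1·(-310.6) + 2·(-337.2)]
= 120.7 kcal/mol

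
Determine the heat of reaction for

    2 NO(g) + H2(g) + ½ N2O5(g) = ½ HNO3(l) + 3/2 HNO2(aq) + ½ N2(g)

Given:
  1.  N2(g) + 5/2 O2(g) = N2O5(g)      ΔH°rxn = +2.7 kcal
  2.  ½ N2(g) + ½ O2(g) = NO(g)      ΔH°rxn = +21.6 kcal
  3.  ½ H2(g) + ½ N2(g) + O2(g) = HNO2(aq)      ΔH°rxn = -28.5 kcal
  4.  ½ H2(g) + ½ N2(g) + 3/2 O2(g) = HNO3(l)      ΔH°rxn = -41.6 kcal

ΔH°rxn = -108.1 kcal

eq. 1 reversed and × 1/2: (-1/2)·(+2.7) = -1.35 kcal
eq. 2 reversed and × 2: (-2)·(+21.6) = -43.2 kcal
eq. 3 × 3/2: (3/2)·(-28.5) = -42.75 kcal
eq. 4 × 1/2: (1/2)·(-41.6) = -20.8 kcal
ΔH°rxn = (-1/2)·(+2.7) + (-2)·(+21.6) + (3/2)·(-28.5) + (1/2)·(-41.6) = -108.1 kcal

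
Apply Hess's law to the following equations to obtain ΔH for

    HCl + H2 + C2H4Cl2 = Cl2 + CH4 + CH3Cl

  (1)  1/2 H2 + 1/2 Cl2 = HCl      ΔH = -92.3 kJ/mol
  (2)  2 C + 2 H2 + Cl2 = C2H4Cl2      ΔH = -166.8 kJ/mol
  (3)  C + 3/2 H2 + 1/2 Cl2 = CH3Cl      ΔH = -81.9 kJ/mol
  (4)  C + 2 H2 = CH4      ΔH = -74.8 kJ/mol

(1) reversed: +92.3 kJ/mol
(2) reversed: +166.8 kJ/mol
(3) as written: -81.9 kJ/mol
(4) as written: -74.8 kJ/mol
ΔH = (+92.3) + (+166.8) + (-81.9) + (-74.8) = 102.4 kJ/mol

ΔH = 102.4 kJ/mol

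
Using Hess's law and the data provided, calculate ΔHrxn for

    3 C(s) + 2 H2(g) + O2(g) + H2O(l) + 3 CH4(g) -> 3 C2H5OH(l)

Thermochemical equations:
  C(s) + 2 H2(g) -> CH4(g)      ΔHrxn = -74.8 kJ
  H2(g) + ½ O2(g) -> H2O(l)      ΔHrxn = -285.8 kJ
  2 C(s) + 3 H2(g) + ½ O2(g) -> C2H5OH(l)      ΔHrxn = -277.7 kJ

ΔHrxn = -322.9 kJ

equation 1 reversed and × 3 (CH4(g) must end up as a reactant; scale by 3 for the 3 CH4(g)): (-3)·(-74.8) = +224.4 kJ
equation 2 reversed (H2O(l) must end up as a reactant): +285.8 kJ
equation 3 × 3 (×3 to match 3 C2H5OH(l) in the target): (3)·(-277.7) = -833.1 kJ
By Hess's law, ΔHrxn = (-3)·(-74.8) + (-1)·(-285.8) + (3)·(-277.7) = -322.9 kJ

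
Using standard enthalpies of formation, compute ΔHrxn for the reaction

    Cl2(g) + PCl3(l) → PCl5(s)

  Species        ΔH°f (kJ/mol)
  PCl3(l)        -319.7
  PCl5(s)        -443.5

Products: 1·(-443.5) = -443.5
Reactants: 1·(+0.0) + 1·(-319.7) = -319.7
ΔHrxn = (-443.5) − (-319.7) = -123.8 kJ/mol

ΔHrxn = -123.8 kJ/mol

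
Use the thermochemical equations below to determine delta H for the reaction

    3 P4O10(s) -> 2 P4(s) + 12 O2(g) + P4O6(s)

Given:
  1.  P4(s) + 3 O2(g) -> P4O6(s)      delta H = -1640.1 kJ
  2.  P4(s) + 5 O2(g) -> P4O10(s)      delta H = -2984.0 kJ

eq. 1 as written (P4O6(s) already on the product side): -1640.1 kJ
eq. 2 reversed and × 3 (P4O10(s) must end up as a reactant; ×3 to match 3 P4O10(s) in the target): (-3)·(-2984.0) = +8952.0 kJ
delta H = (-1640.1) + (+8952.0) = 7311.9 kJ

delta H = 7311.9 kJ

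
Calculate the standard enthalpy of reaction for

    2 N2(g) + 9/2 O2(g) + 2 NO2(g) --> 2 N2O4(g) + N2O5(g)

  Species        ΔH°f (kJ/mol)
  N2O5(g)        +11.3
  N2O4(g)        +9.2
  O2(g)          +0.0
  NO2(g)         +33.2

Products: 2·(+9.2) + 1·(+11.3) = +29.7
Reactants: 2·(+0.0) + 9/2·(+0.0) + 2·(+33.2) = +66.4
ΔH°rxn = (+29.7) − (+66.4) = -36.7 kJ/mol

ΔH°rxn = -36.7 kJ/mol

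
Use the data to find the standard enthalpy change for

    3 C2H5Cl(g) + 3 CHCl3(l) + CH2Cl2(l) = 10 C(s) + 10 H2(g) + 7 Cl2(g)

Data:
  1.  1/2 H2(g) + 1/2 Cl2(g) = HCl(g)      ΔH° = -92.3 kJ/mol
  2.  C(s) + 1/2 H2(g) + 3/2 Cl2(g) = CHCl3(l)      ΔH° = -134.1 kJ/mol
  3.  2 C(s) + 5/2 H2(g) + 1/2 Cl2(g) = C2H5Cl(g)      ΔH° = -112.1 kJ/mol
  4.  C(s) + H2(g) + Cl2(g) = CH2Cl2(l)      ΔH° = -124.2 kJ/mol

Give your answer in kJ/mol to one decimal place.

ΔH° = 862.8 kJ/mol

eq. 1: not needed (HCl(g) appears nowhere else).
eq. 2 reversed and × 3 (CHCl3(l) must end up as a reactant; ×3 to match 3 CHCl3(l) in the target): (-3)·(-134.1) = +402.3 kJ/mol
eq. 3 reversed and × 3 (C2H5Cl(g) must end up as a reactant; scale by 3 for the 3 C2H5Cl(g)): (-3)·(-112.1) = +336.3 kJ/mol
eq. 4 reversed (reverse to put CH2Cl2(l) on the reactant side): +124.2 kJ/mol
By Hess's law, ΔH° = (+402.3) + (+336.3) + (+124.2) = 862.8 kJ/mol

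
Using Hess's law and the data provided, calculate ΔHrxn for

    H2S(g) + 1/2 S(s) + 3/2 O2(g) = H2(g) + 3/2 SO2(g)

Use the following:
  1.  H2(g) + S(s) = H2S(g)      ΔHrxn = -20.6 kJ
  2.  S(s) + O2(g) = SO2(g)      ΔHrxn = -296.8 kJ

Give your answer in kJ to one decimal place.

ΔHrxn = -424.6 kJ

eq. 1 reversed (H2S(g) must end up as a reactant): +20.6 kJ
eq. 2 × 3/2 (scale by 3/2 for the 3/2 SO2(g)): (3/2)·(-296.8) = -445.2 kJ
Summing the manipulated equations, ΔHrxn = (+20.6) + (-445.2) = -424.6 kJ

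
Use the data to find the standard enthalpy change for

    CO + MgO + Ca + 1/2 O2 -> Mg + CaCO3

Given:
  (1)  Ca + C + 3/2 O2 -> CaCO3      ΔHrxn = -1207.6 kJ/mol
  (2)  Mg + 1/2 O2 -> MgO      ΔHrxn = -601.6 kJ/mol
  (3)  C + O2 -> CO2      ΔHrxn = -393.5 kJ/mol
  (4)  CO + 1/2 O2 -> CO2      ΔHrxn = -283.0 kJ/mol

(1) as written (CaCO3 already on the product side): -1207.6 kJ/mol
(2) reversed (MgO must end up as a reactant): +601.6 kJ/mol
(3) reversed: +393.5 kJ/mol
(4) as written (CO already on the reactant side): -283.0 kJ/mol
Since enthalpy is a state function, ΔHrxn = (-1207.6) + (+601.6) + (+393.5) + (-283.0) = -495.5 kJ/mol

ΔHrxn = -495.5 kJ/mol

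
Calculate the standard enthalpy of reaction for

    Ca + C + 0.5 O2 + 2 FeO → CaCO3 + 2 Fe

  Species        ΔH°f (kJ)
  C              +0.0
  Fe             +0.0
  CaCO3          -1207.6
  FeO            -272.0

Products: 1·(-1207.6) + 2·(+0.0) = -1207.6
Reactants: 1·(+0.0) + 1·(+0.0) + 1/2·(+0.0) + 2·(-272.0) = -544.0
ΔH° = (-1207.6) − (-544.0) = -663.6 kJ

ΔH° = -663.6 kJ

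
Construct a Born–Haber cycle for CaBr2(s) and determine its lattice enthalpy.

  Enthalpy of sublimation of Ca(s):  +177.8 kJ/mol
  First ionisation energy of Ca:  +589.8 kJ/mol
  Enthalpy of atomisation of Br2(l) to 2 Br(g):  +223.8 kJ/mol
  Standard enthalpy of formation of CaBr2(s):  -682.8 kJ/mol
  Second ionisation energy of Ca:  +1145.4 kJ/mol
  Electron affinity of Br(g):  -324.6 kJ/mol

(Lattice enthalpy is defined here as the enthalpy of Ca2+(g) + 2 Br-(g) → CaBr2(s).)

ΔHf° = 1·ΔHsub + 1·(ΣIE) + 1·D(Br2) + 2·EA + U
-682.8 = 1·(+177.8) + 1·(+1735.2) + 1·(+223.8) + 2·(-324.6) + U
U = -682.8 − (+1487.6) = -2170.4 kJ/mol

U = -2170.4 kJ/mol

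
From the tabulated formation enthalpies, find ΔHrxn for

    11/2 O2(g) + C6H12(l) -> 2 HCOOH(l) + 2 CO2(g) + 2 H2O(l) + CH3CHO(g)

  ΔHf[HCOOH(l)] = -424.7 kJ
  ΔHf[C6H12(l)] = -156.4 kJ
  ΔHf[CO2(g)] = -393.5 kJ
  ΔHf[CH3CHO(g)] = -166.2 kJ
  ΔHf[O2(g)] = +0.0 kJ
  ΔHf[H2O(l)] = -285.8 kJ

Products: 2·(-424.7) + 2·(-393.5) + 2·(-285.8) + 1·(-166.2) = -2374.2
Reactants: 11/2·(+0.0) + 1·(-156.4) = -156.4
ΔHrxn = (-2374.2) − (-156.4) = -2217.8 kJ

ΔHrxn = -2217.8 kJ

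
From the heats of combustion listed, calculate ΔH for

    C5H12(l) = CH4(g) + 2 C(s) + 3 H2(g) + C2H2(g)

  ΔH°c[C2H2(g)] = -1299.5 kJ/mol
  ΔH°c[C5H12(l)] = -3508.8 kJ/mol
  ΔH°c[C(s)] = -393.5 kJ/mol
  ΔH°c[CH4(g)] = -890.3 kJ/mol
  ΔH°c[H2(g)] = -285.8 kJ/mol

Using ΔH = Σ nΔHc°(reactants) − Σ nΔHc°(products):
= [1·(-3508.8)] − [1·(-890.3) + 2·(-393.5) + 3·(-285.8) + 1·(-1299.5)]
= 325.4 kJ/mol

ΔH = 325.4 kJ/mol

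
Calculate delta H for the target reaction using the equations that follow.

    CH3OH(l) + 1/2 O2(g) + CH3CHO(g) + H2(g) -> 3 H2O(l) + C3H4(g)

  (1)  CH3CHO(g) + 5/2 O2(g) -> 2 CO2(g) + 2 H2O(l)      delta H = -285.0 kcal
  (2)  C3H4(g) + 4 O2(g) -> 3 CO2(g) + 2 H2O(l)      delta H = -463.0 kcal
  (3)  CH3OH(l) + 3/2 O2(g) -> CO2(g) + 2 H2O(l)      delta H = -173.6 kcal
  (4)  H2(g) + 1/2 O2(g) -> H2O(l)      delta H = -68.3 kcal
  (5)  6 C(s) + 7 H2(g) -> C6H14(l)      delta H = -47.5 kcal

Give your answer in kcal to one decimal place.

delta H = -63.9 kcal

(1) as written (CH3CHO(g) already on the reactant side): -285.0 kcal
(2) reversed (C3H4(g) must end up as a product): +463.0 kcal
(3) as written (CH3OH(l) already on the reactant side): -173.6 kcal
(4) as written: -68.3 kcal
(5): not needed (C(s) appears nowhere else).
delta H = (-285.0) + (+463.0) + (-173.6) + (-68.3) = -63.9 kcal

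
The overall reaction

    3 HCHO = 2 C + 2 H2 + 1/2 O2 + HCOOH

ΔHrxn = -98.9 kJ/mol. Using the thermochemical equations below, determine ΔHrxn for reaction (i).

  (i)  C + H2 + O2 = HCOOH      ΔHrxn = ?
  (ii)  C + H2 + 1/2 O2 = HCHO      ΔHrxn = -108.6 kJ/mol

ΔHrxn = -424.7 kJ/mol

(i) as written: contributes x
(ii) reversed and × 3: (-3)·(-108.6) = +325.8 kJ/mol
-98.9 = (+325.8) + x
x = (-98.9 − (+325.8)) / (1) = -424.7 kJ/mol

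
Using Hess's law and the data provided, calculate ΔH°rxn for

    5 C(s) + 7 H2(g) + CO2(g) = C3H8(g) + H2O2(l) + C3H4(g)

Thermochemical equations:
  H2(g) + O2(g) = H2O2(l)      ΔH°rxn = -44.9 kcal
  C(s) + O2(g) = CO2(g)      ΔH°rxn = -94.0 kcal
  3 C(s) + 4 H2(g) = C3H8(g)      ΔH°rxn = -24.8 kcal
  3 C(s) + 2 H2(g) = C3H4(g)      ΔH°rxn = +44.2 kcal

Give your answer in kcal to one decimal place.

ΔH°rxn = 68.5 kcal

equation 1 as written: -44.9 kcal
equation 2 reversed: +94.0 kcal
equation 3 as written: -24.8 kcal
equation 4 as written: +44.2 kcal
Combining the equations, ΔH°rxn = (1)·(-44.9) + (-1)·(-94.0) + (1)·(-24.8) + (1)·(+44.2) = 68.5 kcal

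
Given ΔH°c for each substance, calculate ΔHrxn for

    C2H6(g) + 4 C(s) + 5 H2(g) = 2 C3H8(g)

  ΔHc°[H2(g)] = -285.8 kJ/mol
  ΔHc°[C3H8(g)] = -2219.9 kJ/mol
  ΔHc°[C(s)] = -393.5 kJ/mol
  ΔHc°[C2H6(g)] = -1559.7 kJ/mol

ΔHrxn = -122.9 kJ/mol

Using ΔH = Σ nΔHc°(reactants) − Σ nΔHc°(products):
= [1·(-1559.7) + 4·(-393.5) + 5·(-285.8)] − [2·(-2219.9)]
= -122.9 kJ/mol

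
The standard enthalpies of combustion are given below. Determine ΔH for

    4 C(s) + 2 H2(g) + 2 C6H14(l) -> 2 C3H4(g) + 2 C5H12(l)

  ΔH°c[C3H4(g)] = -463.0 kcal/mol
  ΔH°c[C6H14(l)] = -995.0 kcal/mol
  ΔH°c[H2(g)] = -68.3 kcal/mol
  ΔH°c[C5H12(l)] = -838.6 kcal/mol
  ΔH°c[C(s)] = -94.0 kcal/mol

Using ΔH = Σ nΔHc°(reactants) − Σ nΔHc°(products):
= [4·(-94.0) + 2·(-68.3) + 2·(-995.0)] − [2·(-463.0) + 2·(-838.6)]
= 100.6 kcal/mol

ΔH = 100.6 kcal/mol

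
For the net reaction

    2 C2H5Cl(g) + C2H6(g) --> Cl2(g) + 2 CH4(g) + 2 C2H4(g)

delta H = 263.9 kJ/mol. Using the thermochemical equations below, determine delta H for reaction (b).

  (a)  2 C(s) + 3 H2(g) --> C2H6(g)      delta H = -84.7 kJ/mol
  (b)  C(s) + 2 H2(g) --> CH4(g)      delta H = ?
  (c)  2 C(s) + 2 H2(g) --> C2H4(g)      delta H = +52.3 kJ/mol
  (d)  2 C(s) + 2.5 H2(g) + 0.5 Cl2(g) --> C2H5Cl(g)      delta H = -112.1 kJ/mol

delta H = -74.8 kJ/mol

(a) reversed (C2H6(g) must end up as a reactant): +84.7 kJ/mol
(b) × 2 (scale by 2 for the 2 CH4(g)): contributes 2·x
(c) × 2 (×2 to match 2 C2H4(g) in the target): (2)·(+52.3) = +104.6 kJ/mol
(d) reversed and × 2 (reverse to put C2H5Cl(g) on the reactant side; scale by 2 for the 2 C2H5Cl(g)): (-2)·(-112.1) = +224.2 kJ/mol
+263.9 = (+84.7) + (+104.6) + (+224.2) + 2·x
x = (+263.9 − (+413.5)) / (2) = -74.8 kJ/mol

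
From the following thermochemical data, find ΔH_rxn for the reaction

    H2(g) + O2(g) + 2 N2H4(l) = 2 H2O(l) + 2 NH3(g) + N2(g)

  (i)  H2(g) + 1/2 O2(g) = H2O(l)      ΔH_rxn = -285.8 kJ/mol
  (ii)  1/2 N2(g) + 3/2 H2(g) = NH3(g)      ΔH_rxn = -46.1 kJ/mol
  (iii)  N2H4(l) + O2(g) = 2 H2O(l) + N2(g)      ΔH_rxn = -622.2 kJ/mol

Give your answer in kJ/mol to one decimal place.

ΔH_rxn = -765.0 kJ/mol

(i) reversed and × 2: (-2)·(-285.8) = +571.6 kJ/mol
(ii) × 2: (2)·(-46.1) = -92.2 kJ/mol
(iii) × 2: (2)·(-622.2) = -1244.4 kJ/mol
Since enthalpy is a state function, ΔH_rxn = (-2)·(-285.8) + (2)·(-46.1) + (2)·(-622.2) = -765.0 kJ/mol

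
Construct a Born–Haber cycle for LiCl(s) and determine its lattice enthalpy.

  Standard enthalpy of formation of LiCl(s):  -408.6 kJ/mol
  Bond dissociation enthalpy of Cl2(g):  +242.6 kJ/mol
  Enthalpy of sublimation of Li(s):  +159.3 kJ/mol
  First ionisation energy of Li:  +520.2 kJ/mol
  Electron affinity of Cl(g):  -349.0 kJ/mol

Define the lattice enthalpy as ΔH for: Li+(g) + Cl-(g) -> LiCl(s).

U = -860.4 kJ/mol

ΔHf° = 1·ΔHsub + 1·(ΣIE) + 1/2·D(Cl2) + 1·EA + U
-408.6 = 1·(+159.3) + 1·(+520.2) + 1/2·(+242.6) + 1·(-349.0) + U
U = -408.6 − (+451.8) = -860.4 kJ/mol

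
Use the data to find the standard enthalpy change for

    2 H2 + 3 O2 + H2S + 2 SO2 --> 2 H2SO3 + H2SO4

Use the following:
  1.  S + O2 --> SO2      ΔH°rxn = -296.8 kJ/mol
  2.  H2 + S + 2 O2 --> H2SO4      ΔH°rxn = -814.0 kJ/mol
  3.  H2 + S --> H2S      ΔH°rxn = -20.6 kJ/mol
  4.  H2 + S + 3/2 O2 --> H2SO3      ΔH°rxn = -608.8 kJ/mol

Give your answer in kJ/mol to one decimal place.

ΔH°rxn = -1417.4 kJ/mol

eq. 1 reversed and × 2 (SO2 must end up as a reactant; ×2 to match 2 SO2 in the target): (-2)·(-296.8) = +593.6 kJ/mol
eq. 2 as written (H2SO4 already on the product side): -814.0 kJ/mol
eq. 3 reversed (reverse to put H2S on the reactant side): +20.6 kJ/mol
eq. 4 × 2 (×2 to match 2 H2SO3 in the target): (2)·(-608.8) = -1217.6 kJ/mol
ΔH°rxn = (-2)·(-296.8) + (1)·(-814.0) + (-1)·(-20.6) + (2)·(-608.8) = -1417.4 kJ/mol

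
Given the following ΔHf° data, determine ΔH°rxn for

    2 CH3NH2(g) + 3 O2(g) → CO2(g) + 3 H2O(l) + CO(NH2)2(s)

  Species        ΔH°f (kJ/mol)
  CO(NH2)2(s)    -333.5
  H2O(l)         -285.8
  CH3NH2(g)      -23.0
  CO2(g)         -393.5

ΔH°rxn = -1538.4 kJ/mol

ΔH°rxn = Σ nΔHf°(products) − Σ nΔHf°(reactants).
Products: 1·(-393.5) + 3·(-285.8) + 1·(-333.5) = -1584.4
Reactants: 2·(-23.0) + 3·(+0.0) = -46.0
ΔH°rxn = (-1584.4) − (-46.0) = -1538.4 kJ/mol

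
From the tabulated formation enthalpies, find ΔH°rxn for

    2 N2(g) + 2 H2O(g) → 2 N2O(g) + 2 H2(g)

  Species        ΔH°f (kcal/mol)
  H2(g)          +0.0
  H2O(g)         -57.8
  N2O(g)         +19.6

Products: 2·(+19.6) + 2·(+0.0) = +39.2
Reactants: 2·(+0.0) + 2·(-57.8) = -115.6
ΔH°rxn = (+39.2) − (-115.6) = 154.8 kcal/mol

ΔH°rxn = 154.8 kcal/mol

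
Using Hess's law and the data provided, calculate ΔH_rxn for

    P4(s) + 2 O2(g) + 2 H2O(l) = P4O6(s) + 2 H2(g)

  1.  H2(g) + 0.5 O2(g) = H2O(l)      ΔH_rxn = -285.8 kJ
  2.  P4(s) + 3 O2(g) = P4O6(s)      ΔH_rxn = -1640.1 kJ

eq. 1 reversed and × 2 (H2O(l) must end up as a reactant; ×2 to match 2 H2O(l) in the target): (-2)·(-285.8) = +571.6 kJ
eq. 2 as written (P4O6(s) already on the product side): -1640.1 kJ
ΔH_rxn = (-2)·(-285.8) + (1)·(-1640.1) = -1068.5 kJ

ΔH_rxn = -1068.5 kJ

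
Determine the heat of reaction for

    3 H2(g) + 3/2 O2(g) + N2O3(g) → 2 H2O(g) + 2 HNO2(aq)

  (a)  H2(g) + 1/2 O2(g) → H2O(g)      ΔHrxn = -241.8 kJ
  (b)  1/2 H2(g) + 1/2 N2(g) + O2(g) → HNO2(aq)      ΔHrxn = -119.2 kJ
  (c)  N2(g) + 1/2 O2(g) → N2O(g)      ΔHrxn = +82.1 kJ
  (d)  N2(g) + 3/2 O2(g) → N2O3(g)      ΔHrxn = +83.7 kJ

(a) × 2 (×2 to match 2 H2O(g) in the target): (2)·(-241.8) = -483.6 kJ
(b) × 2 (scale by 2 for the 2 HNO2(aq)): (2)·(-119.2) = -238.4 kJ
(c): not needed (N2O(g) appears nowhere else).
(d) reversed (N2O3(g) must end up as a reactant): -83.7 kJ
Combining the equations, ΔHrxn = (2)·(-241.8) + (2)·(-119.2) + (-1)·(+83.7) = -805.7 kJ

ΔHrxn = -805.7 kJ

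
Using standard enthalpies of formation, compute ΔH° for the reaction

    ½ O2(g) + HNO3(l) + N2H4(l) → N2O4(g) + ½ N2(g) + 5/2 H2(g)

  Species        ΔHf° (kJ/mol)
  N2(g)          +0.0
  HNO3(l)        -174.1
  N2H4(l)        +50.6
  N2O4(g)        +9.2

Products: 1·(+9.2) + 1/2·(+0.0) + 5/2·(+0.0) = +9.2
Reactants: 1/2·(+0.0) + 1·(-174.1) + 1·(+50.6) = -123.5
ΔH° = (+9.2) − (-123.5) = 132.7 kJ/mol

ΔH° = 132.7 kJ/mol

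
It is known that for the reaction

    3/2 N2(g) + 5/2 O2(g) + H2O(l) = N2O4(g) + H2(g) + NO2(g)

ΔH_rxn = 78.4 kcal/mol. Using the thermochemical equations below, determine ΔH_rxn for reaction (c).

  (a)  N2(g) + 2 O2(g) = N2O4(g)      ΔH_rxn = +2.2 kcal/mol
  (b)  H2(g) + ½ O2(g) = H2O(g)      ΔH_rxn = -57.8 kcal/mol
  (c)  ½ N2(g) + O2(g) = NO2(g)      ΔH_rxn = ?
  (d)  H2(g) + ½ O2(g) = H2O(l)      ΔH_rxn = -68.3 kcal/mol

ΔH_rxn = 7.9 kcal/mol

(a) as written: +2.2 kcal/mol
(b): not needed.
(c) as written: contributes x
(d) reversed: +68.3 kcal/mol
+78.4 = (+2.2) + (+68.3) + x
x = (+78.4 − (+70.5)) / (1) = 7.9 kcal/mol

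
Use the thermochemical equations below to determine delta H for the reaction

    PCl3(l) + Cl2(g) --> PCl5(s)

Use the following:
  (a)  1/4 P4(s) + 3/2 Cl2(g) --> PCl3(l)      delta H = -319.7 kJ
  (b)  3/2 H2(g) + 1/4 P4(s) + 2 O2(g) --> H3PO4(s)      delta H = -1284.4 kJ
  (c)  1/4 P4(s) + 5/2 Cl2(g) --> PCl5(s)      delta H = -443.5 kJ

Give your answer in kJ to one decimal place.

delta H = -123.8 kJ

(a) reversed: +319.7 kJ
(b): not needed.
(c) as written: -443.5 kJ
Since enthalpy is a state function, delta H = (+319.7) + (-443.5) = -123.8 kJ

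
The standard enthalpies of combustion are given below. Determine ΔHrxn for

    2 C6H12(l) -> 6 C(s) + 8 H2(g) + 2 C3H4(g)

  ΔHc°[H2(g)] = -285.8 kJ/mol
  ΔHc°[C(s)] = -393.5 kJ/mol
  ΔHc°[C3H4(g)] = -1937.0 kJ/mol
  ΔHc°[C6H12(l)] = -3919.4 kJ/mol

Using ΔH = Σ nΔHc°(reactants) − Σ nΔHc°(products):
= [2·(-3919.4)] − [6·(-393.5) + 8·(-285.8) + 2·(-1937.0)]
= 682.6 kJ/mol

ΔHrxn = 682.6 kJ/mol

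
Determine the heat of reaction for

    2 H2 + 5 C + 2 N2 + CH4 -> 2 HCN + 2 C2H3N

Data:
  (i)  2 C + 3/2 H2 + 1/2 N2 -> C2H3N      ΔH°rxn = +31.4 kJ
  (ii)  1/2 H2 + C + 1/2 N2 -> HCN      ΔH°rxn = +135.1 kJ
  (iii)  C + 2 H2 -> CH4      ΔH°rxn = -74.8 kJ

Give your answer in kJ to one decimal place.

(i) × 2: (2)·(+31.4) = +62.8 kJ
(ii) × 2: (2)·(+135.1) = +270.2 kJ
(iii) reversed: +74.8 kJ
By Hess's law, ΔH°rxn = (+62.8) + (+270.2) + (+74.8) = 407.8 kJ

ΔH°rxn = 407.8 kJ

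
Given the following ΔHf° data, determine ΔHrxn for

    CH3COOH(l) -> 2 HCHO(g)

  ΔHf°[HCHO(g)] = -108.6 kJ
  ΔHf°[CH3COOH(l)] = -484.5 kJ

ΔHrxn = 267.3 kJ

Products: 2·(-108.6) = -217.2
Reactants: 1·(-484.5) = -484.5
ΔHrxn = (-217.2) − (-484.5) = 267.3 kJ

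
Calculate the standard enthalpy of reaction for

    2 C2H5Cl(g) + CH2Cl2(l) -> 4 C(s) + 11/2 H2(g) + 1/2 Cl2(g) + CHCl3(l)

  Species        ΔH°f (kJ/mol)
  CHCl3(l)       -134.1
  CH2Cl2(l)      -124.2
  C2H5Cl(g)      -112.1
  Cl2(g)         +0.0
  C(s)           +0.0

ΔH°rxn = Σ nΔHf°(products) − Σ nΔHf°(reactants).
Products: 4·(+0.0) + 11/2·(+0.0) + 1/2·(+0.0) + 1·(-134.1) = -134.1
Reactants: 2·(-112.1) + 1·(-124.2) = -348.4
ΔH° = (-134.1) − (-348.4) = 214.3 kJ/mol

ΔH° = 214.3 kJ/mol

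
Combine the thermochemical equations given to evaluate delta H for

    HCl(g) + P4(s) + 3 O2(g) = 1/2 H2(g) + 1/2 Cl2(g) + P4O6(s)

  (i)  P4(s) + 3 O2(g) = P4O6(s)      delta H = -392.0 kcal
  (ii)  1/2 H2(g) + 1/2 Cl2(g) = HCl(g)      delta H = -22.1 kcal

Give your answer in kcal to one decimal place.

delta H = -369.9 kcal

(i) as written (P4O6(s) already on the product side): -392.0 kcal
(ii) reversed (reverse to put HCl(g) on the reactant side): +22.1 kcal
Summing the manipulated equations, delta H = (-392.0) + (+22.1) = -369.9 kcal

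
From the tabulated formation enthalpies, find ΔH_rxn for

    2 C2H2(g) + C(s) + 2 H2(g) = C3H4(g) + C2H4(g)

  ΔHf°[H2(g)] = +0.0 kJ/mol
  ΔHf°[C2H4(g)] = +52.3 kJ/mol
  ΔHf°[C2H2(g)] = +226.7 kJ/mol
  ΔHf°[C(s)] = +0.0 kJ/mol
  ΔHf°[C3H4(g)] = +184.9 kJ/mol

Products: 1·(+184.9) + 1·(+52.3) = +237.2
Reactants: 2·(+226.7) + 1·(+0.0) + 2·(+0.0) = +453.4
ΔH_rxn = (+237.2) − (+453.4) = -216.2 kJ/mol

ΔH_rxn = -216.2 kJ/mol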